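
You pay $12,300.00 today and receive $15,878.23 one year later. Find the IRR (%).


Formula: IRR = C1/C0 - 1
Substituting: IRR = $15,878.23 / $12,300.00 - 1
Ratio: 1.290913 - 1 = 0.290913
IRR = 29.0913%

29.0913%


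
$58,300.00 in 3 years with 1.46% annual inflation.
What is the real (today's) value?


Formula: Real value = nominal / (1 + inflation)^years
Price level: (1 + 0.0146)^3 = 1.044443
Real value = $58,300.00 / 1.044443 = $55,819.25

$55,819.25


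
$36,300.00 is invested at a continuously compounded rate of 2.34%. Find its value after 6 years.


Formula: FV = P * e^(r*t)
Exponent: r*t = 0.0234 * 6 = 0.1404
e^(0.1404) = 1.150734
FV = $36,300.00 * 1.150734 = $41,771.64

$41,771.64


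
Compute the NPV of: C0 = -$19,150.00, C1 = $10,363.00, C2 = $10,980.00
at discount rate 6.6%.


Formula: NPV = C0 + C1/(1+r) + C2/(1+r)^2
Discount C1: $10,363.00 / (1 + 0.066) = $9,721.39
Discount C2: $10,980.00 / (1 + 0.066)^2 = $9,662.46
NPV = -$19,150.00 + $9,721.39 + $9,662.46 = $233.85

$233.85


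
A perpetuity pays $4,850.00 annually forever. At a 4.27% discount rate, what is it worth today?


Formula: PV = C / r
Substituting: PV = $4,850.00 / 0.0427
PV = $113,583.14

$113,583.14


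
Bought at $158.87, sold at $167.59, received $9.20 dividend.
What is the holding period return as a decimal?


Formula: HPR = (P1 - P0 + D) / P0
Gain: $167.59 - $158.87 + $9.20 = $17.92
HPR = $17.92 / $158.87 = 0.1128

0.1128


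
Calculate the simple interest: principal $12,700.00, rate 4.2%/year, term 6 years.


Formula: I = P * r * t
Substituting: I = $12,700.00 * 0.042 * 6
Step: I = $12,700.00 * 0.252
I = $3,200.40

$3,200.40


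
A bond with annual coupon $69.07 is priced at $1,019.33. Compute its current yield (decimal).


Formula: Current yield = annual coupon / price
Substituting: CY = $69.07 / $1,019.33
CY = 0.06776

0.06776


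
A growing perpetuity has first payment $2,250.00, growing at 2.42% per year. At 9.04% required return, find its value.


Formula: PV = C / (r - g)
Spread: r - g = 0.0904 - 0.0242 = 0.0662
Substituting: PV = $2,250.00 / 0.0662
PV = $33,987.92

$33,987.92


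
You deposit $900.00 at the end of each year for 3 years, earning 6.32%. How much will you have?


Formula: FV = PMT * ((1+r)^n - 1) / r
Growth factor: (1 + 0.0632)^3 = 1.201835
Numerator: 1.201835 - 1 = 0.201835
FV = $900.00 * 0.201835 / 0.0632 = $2,874.23

$2,874.23


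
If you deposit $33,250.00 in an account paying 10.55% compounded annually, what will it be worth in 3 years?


Formula: FV = P * (1 + r)^n
Substituting: FV = $33,250.00 * (1 + 0.1055)^3
Growth factor: (1.1055)^3 = 1.351065
FV = $33,250.00 * 1.351065 = $44,922.91

$44,922.91


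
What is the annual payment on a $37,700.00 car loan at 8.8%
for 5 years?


Formula: PMT = PV * r / (1 - (1+r)^(-n))
Denominator: 1 - (1 + 0.088)^(-5) = 0.344073
Numerator: $37,700.00 * 0.088 = 3317.6
PMT = 3317.6 / 0.344073 = $9,642.14

$9,642.14


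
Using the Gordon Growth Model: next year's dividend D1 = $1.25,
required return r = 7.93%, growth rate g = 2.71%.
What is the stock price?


Formula: P = D1 / (r - g)
Spread: r - g = 0.0793 - 0.0271 = 0.0522
Substituting: P = $1.25 / 0.0522
P = $23.95

$23.95


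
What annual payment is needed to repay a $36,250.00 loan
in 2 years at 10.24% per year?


Formula: PMT = PV * r / (1 - (1+r)^(-n))
Denominator: 1 - (1 + 0.1024)^(-2) = 0.177148
Numerator: $36,250.00 * 0.1024 = 3712.0
PMT = 3712.0 / 0.177148 = $20,954.20

$20,954.20


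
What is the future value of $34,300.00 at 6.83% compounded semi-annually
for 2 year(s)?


Formula: FV = P * (1 + r/m)^(m*t)
Period rate: r/m = 0.0683 / 2 = 0.03415
Total periods: m*t = 2 * 2 = 4
Growth factor: (1 + 0.03415)^4 = 1.143758
FV = $34,300.00 * 1.143758 = $39,230.90

$39,230.90


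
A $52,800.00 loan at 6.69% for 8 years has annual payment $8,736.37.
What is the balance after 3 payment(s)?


Formula: Balance = PV*(1+r)^k - PMT*((1+r)^k - 1)/r
Growth: (1 + 0.0669)^3 = 1.214426
Accumulated factor: ((1+r)^k - 1)/r = 3.205176
Balance = $52,800.00 * 1.214426 - $8,736.37 * 3.205176
Balance = $36,120.11

$36,120.11


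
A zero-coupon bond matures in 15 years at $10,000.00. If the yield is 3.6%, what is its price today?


Formula: Price = FV / (1 + r)^n
Substituting: Price = $10,000.00 / (1 + 0.036)^15
Discount factor: (1.036)^15 = 1.699794
Price = $10,000.00 / 1.699794 = $5,883.07

$5,883.07


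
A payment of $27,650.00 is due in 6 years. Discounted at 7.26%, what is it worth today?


Formula: PV = FV / (1 + r)^n
Substituting: PV = $27,650.00 / (1 + 0.0726)^6
Discount factor: (1.0726)^6 = 1.522744
PV = $27,650.00 / 1.522744 = $18,158.02

$18,158.02


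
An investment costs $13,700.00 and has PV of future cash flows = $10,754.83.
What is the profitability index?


Formula: PI = PV(cash flows) / initial investment
Substituting: PI = $10,754.83 / $13,700.00
PI = 0.785

0.785


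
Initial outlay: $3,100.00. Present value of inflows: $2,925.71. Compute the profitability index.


Formula: PI = PV(cash flows) / initial investment
Substituting: PI = $2,925.71 / $3,100.00
PI = 0.9438

0.9438


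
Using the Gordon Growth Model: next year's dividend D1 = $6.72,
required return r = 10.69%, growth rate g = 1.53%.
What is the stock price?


Formula: P = D1 / (r - g)
Spread: r - g = 0.1069 - 0.0153 = 0.0916
Substituting: P = $6.72 / 0.0916
P = $73.36

$73.36


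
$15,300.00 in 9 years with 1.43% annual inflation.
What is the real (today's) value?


Formula: Real value = nominal / (1 + inflation)^years
Price level: (1 + 0.0143)^9 = 1.136313
Real value = $15,300.00 / 1.136313 = $13,464.60

$13,464.60


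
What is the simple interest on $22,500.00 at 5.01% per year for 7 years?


Formula: I = P * r * t
Substituting: I = $22,500.00 * 0.0501 * 7
Step: I = $22,500.00 * 0.3507
I = $7,890.75

$7,890.75


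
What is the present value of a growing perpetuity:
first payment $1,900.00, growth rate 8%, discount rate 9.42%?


Formula: PV = C / (r - g)
Spread: r - g = 0.0942 - 0.08 = 0.0142
Substituting: PV = $1,900.00 / 0.0142
PV = $133,802.82

$133,802.82


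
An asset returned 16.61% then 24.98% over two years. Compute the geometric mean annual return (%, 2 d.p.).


Formula: Geometric mean = ((1+r1)*(1+r2))^(1/2) - 1
Product: (1 + 0.1661) * (1 + 0.2498) = 1.1661 * 1.2498 = 1.457392
Square root: 1.457392^0.5 = 1.207225
Geometric mean = 1.207225 - 1 = 0.207225
As percentage: 20.72%

20.72%


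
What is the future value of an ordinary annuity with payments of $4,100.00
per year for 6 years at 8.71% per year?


Formula: FV = PMT * ((1+r)^n - 1) / r
Growth factor: (1 + 0.0871)^6 = 1.650505
Numerator: 1.650505 - 1 = 0.650505
FV = $4,100.00 * 0.650505 / 0.0871 = $30,620.81

$30,620.81


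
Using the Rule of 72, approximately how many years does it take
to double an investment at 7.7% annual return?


Formula: Years ≈ 72 / r
Substituting: Years ≈ 72 / 7.7
Years ≈ 9.4

9.4 years


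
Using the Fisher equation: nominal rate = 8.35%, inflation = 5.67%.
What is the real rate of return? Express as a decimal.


Formula: (1 + r_real) = (1 + r_nom) / (1 + inflation)
Substituting: (1 + r_real) = 1.0835 / 1.0567
(1 + r_real) = 1.025362
r_real = 1.025362 - 1 = 0.025362

0.025362


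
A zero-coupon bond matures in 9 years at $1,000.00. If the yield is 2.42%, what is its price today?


Formula: Price = FV / (1 + r)^n
Substituting: Price = $1,000.00 / (1 + 0.0242)^9
Discount factor: (1.0242)^9 = 1.240118
Price = $1,000.00 / 1.240118 = $806.38

$806.38


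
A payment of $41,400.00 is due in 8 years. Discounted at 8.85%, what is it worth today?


Formula: PV = FV / (1 + r)^n
Substituting: PV = $41,400.00 / (1 + 0.0885)^8
Discount factor: (1.0885)^8 = 1.970732
PV = $41,400.00 / 1.970732 = $21,007.43

$21,007.43


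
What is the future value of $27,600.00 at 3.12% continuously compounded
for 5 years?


Formula: FV = P * e^(r*t)
Exponent: r*t = 0.0312 * 5 = 0.156
e^(0.156) = 1.168826
FV = $27,600.00 * 1.168826 = $32,259.60

$32,259.60


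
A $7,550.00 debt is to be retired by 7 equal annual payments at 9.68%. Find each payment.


Formula: PMT = PV * r / (1 - (1+r)^(-n))
Denominator: 1 - (1 + 0.0968)^(-7) = 0.476269
Numerator: $7,550.00 * 0.0968 = 730.84
PMT = 730.84 / 0.476269 = $1,534.51

$1,534.51


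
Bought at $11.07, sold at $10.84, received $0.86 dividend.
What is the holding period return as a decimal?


Formula: HPR = (P1 - P0 + D) / P0
Gain: $10.84 - $11.07 + $0.86 = $0.63
HPR = $0.63 / $11.07 = 0.0569

0.0569


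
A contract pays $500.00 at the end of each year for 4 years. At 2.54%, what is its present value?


Formula: PV = PMT * (1 - (1+r)^(-n)) / r
Discount factor: (1 + 0.0254)^(-4) = 0.904538
Bracket: 1 - 0.904538 = 0.095462
PV = $500.00 * 0.095462 / 0.0254 = $1,879.18

$1,879.18


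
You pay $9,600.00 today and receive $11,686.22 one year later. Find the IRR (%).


Formula: IRR = C1/C0 - 1
Substituting: IRR = $11,686.22 / $9,600.00 - 1
Ratio: 1.217315 - 1 = 0.217315
IRR = 21.7315%

21.7315%


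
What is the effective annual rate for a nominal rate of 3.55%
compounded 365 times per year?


Formula: EAR = (1 + r/m)^m - 1
Period rate: r/m = 0.0355 / 365 = 9.7e-05
Compounding: (1 + 9.7e-05)^365 = 1.036136
EAR = 1.036136 - 1 = 0.036136

0.036136


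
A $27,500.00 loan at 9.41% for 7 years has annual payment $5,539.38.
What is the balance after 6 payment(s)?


Formula: Balance = PV*(1+r)^k - PMT*((1+r)^k - 1)/r
Growth: (1 + 0.0941)^6 = 1.715308
Accumulated factor: ((1+r)^k - 1)/r = 7.601573
Balance = $27,500.00 * 1.715308 - $5,539.38 * 7.601573
Balance = $5,062.97

$5,062.97


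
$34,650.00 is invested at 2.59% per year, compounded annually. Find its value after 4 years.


Formula: FV = P * (1 + r)^n
Substituting: FV = $34,650.00 * (1 + 0.0259)^4
Growth factor: (1.0259)^4 = 1.107695
FV = $34,650.00 * 1.107695 = $38,381.63

$38,381.63


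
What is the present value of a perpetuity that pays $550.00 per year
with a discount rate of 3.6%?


Formula: PV = C / r
Substituting: PV = $550.00 / 0.036
PV = $15,277.78

$15,277.78


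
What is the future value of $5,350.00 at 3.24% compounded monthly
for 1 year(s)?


Formula: FV = P * (1 + r/m)^(m*t)
Period rate: r/m = 0.0324 / 12 = 0.0027
Total periods: m*t = 12 * 1 = 12
Growth factor: (1 + 0.0027)^12 = 1.032885
FV = $5,350.00 * 1.032885 = $5,525.94

$5,525.94


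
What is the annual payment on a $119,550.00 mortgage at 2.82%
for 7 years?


Formula: PMT = PV * r / (1 - (1+r)^(-n))
Denominator: 1 - (1 + 0.0282)^(-7) = 0.176892
Numerator: $119,550.00 * 0.0282 = 3371.31
PMT = 3371.31 / 0.176892 = $19,058.57

$19,058.57


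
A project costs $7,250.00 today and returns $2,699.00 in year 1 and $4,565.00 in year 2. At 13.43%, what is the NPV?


Formula: NPV = C0 + C1/(1+r) + C2/(1+r)^2
Discount C1: $2,699.00 / (1 + 0.1343) = $2,379.44
Discount C2: $4,565.00 / (1 + 0.1343)^2 = $3,548.01
NPV = -$7,250.00 + $2,379.44 + $3,548.01 = -$1,322.55

-$1,322.55


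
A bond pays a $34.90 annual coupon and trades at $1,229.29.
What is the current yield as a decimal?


Formula: Current yield = annual coupon / price
Substituting: CY = $34.90 / $1,229.29
CY = 0.02839

0.02839


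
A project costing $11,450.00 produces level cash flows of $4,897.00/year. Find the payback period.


Formula: Payback = investment / annual cash flow
Substituting: Payback = $11,450.00 / $4,897.00
Payback = 2.3382 years

2.3382 years


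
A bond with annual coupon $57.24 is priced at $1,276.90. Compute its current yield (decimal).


Formula: Current yield = annual coupon / price
Substituting: CY = $57.24 / $1,276.90
CY = 0.044827

0.044827


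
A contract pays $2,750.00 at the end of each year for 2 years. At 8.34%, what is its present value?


Formula: PV = PMT * (1 - (1+r)^(-n)) / r
Discount factor: (1 + 0.0834)^(-2) = 0.851966
Bracket: 1 - 0.851966 = 0.148034
PV = $2,750.00 * 0.148034 / 0.0834 = $4,881.21

$4,881.21


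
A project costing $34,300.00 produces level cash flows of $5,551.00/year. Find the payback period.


Formula: Payback = investment / annual cash flow
Substituting: Payback = $34,300.00 / $5,551.00
Payback = 6.1791 years

6.1791 years


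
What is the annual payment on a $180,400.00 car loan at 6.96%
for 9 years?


Formula: PMT = PV * r / (1 - (1+r)^(-n))
Denominator: 1 - (1 + 0.0696)^(-9) = 0.454233
Numerator: $180,400.00 * 0.0696 = 12555.84
PMT = 12555.84 / 0.454233 = $27,641.86

$27,641.86


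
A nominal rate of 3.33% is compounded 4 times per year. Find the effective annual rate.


Formula: EAR = (1 + r/m)^m - 1
Period rate: r/m = 0.0333 / 4 = 0.008325
Compounding: (1 + 0.008325)^4 = 1.033718
EAR = 1.033718 - 1 = 0.033718

0.033718


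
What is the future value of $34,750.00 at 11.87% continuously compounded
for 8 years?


Formula: FV = P * e^(r*t)
Exponent: r*t = 0.1187 * 8 = 0.9496
e^(0.9496) = 2.584676
FV = $34,750.00 * 2.584676 = $89,817.48

$89,817.48


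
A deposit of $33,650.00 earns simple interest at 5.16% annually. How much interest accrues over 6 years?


Formula: I = P * r * t
Substituting: I = $33,650.00 * 0.0516 * 6
Step: I = $33,650.00 * 0.3096
I = $10,418.04

$10,418.04


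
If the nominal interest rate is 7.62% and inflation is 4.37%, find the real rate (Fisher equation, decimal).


Formula: (1 + r_real) = (1 + r_nom) / (1 + inflation)
Substituting: (1 + r_real) = 1.0762 / 1.0437
(1 + r_real) = 1.031139
r_real = 1.031139 - 1 = 0.031139

0.031139


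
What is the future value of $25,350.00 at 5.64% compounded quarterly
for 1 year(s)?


Formula: FV = P * (1 + r/m)^(m*t)
Period rate: r/m = 0.0564 / 4 = 0.0141
Total periods: m*t = 4 * 1 = 4
Growth factor: (1 + 0.0141)^4 = 1.057604
FV = $25,350.00 * 1.057604 = $26,810.26

$26,810.26


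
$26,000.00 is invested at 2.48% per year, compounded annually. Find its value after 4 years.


Formula: FV = P * (1 + r)^n
Substituting: FV = $26,000.00 * (1 + 0.0248)^4
Growth factor: (1.0248)^4 = 1.102952
FV = $26,000.00 * 1.102952 = $28,676.74

$28,676.74


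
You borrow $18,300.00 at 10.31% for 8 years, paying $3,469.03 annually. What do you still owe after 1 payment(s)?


Formula: Balance = PV*(1+r)^k - PMT*((1+r)^k - 1)/r
Growth: (1 + 0.1031)^1 = 1.1031
Accumulated factor: ((1+r)^k - 1)/r = 1.0
Balance = $18,300.00 * 1.1031 - $3,469.03 * 1.0
Balance = $16,717.70

$16,717.70


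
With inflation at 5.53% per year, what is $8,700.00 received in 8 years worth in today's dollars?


Formula: Real value = nominal / (1 + inflation)^years
Price level: (1 + 0.0553)^8 = 1.538181
Real value = $8,700.00 / 1.538181 = $5,656.03

$5,656.03


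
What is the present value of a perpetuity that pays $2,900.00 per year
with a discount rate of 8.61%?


Formula: PV = C / r
Substituting: PV = $2,900.00 / 0.0861
PV = $33,681.77

$33,681.77


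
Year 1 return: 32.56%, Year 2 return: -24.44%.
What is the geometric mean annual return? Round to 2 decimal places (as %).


Formula: Geometric mean = ((1+r1)*(1+r2))^(1/2) - 1
Product: (1 + 0.3256) * (1 + -0.2444) = 1.3256 * 0.7556 = 1.001623
Square root: 1.001623^0.5 = 1.000811
Geometric mean = 1.000811 - 1 = 0.000811
As percentage: 0.08%

0.08%


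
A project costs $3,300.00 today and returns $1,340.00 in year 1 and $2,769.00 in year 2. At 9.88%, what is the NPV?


Formula: NPV = C0 + C1/(1+r) + C2/(1+r)^2
Discount C1: $1,340.00 / (1 + 0.0988) = $1,219.51
Discount C2: $2,769.00 / (1 + 0.0988)^2 = $2,293.43
NPV = -$3,300.00 + $1,219.51 + $2,293.43 = $212.94

$212.94


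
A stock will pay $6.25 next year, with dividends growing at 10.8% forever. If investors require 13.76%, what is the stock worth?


Formula: P = D1 / (r - g)
Spread: r - g = 0.1376 - 0.108 = 0.0296
Substituting: P = $6.25 / 0.0296
P = $211.15

$211.15


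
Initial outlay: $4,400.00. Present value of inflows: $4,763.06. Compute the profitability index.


Formula: PI = PV(cash flows) / initial investment
Substituting: PI = $4,763.06 / $4,400.00
PI = 1.0825

1.0825


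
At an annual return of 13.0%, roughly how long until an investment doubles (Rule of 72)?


Formula: Years ≈ 72 / r
Substituting: Years ≈ 72 / 13.0
Years ≈ 5.5

5.5 years


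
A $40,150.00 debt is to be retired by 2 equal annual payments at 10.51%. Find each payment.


Formula: PMT = PV * r / (1 - (1+r)^(-n))
Denominator: 1 - (1 + 0.1051)^(-2) = 0.181164
Numerator: $40,150.00 * 0.1051 = 4219.765
PMT = 4219.765 / 0.181164 = $23,292.49

$23,292.49


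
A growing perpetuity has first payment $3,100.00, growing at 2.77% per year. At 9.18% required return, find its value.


Formula: PV = C / (r - g)
Spread: r - g = 0.0918 - 0.0277 = 0.0641
Substituting: PV = $3,100.00 / 0.0641
PV = $48,361.93

$48,361.93


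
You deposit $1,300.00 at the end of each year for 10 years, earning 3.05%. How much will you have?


Formula: FV = PMT * ((1+r)^n - 1) / r
Growth factor: (1 + 0.0305)^10 = 1.350455
Numerator: 1.350455 - 1 = 0.350455
FV = $1,300.00 * 0.350455 / 0.0305 = $14,937.41

$14,937.41


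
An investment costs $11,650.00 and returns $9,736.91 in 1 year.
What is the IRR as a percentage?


Formula: IRR = C1/C0 - 1
Substituting: IRR = $9,736.91 / $11,650.00 - 1
Ratio: 0.835786 - 1 = -0.164214
IRR = -16.4214%

-16.4214%


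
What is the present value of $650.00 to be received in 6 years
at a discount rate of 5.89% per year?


Formula: PV = FV / (1 + r)^n
Substituting: PV = $650.00 / (1 + 0.0589)^6
Discount factor: (1.0589)^6 = 1.40971
PV = $650.00 / 1.40971 = $461.09

$461.09


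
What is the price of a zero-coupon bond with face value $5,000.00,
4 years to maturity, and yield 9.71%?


Formula: Price = FV / (1 + r)^n
Substituting: Price = $5,000.00 / (1 + 0.0971)^4
Discount factor: (1.0971)^4 = 1.448721
Price = $5,000.00 / 1.448721 = $3,451.32

$3,451.32


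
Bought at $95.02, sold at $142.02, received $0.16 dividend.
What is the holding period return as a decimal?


Formula: HPR = (P1 - P0 + D) / P0
Gain: $142.02 - $95.02 + $0.16 = $47.16
HPR = $47.16 / $95.02 = 0.4963

0.4963


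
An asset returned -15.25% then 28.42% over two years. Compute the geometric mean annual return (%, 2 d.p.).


Formula: Geometric mean = ((1+r1)*(1+r2))^(1/2) - 1
Product: (1 + -0.1525) * (1 + 0.2842) = 0.8475 * 1.2842 = 1.088359
Square root: 1.088359^0.5 = 1.043245
Geometric mean = 1.043245 - 1 = 0.043245
As percentage: 4.32%

4.32%


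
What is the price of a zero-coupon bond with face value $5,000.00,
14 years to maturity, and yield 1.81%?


Formula: Price = FV / (1 + r)^n
Substituting: Price = $5,000.00 / (1 + 0.0181)^14
Discount factor: (1.0181)^14 = 1.285482
Price = $5,000.00 / 1.285482 = $3,889.59

$3,889.59


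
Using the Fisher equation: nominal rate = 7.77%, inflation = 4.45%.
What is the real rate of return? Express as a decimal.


Formula: (1 + r_real) = (1 + r_nom) / (1 + inflation)
Substituting: (1 + r_real) = 1.0777 / 1.0445
(1 + r_real) = 1.031786
r_real = 1.031786 - 1 = 0.031786

0.031786


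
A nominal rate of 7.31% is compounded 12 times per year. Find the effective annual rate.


Formula: EAR = (1 + r/m)^m - 1
Period rate: r/m = 0.0731 / 12 = 0.006092
Compounding: (1 + 0.006092)^12 = 1.0756
EAR = 1.0756 - 1 = 0.0756

0.0756


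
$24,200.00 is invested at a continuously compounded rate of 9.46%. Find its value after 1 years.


Formula: FV = P * e^(r*t)
Exponent: r*t = 0.0946 * 1 = 0.0946
e^(0.0946) = 1.099219
FV = $24,200.00 * 1.099219 = $26,601.10

$26,601.10


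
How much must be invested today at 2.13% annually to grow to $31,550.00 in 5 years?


Formula: PV = FV / (1 + r)^n
Substituting: PV = $31,550.00 / (1 + 0.0213)^5
Discount factor: (1.0213)^5 = 1.111135
PV = $31,550.00 / 1.111135 = $28,394.40

$28,394.40


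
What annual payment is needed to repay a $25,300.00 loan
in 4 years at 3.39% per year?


Formula: PMT = PV * r / (1 - (1+r)^(-n))
Denominator: 1 - (1 + 0.0339)^(-4) = 0.124843
Numerator: $25,300.00 * 0.0339 = 857.67
PMT = 857.67 / 0.124843 = $6,869.98

$6,869.98


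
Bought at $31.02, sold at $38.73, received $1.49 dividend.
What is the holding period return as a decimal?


Formula: HPR = (P1 - P0 + D) / P0
Gain: $38.73 - $31.02 + $1.49 = $9.20
HPR = $9.20 / $31.02 = 0.2966

0.2966


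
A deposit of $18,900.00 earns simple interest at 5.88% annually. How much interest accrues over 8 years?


Formula: I = P * r * t
Substituting: I = $18,900.00 * 0.0588 * 8
Step: I = $18,900.00 * 0.4704
I = $8,890.56

$8,890.56


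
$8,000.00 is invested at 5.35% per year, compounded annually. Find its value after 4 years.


Formula: FV = P * (1 + r)^n
Substituting: FV = $8,000.00 * (1 + 0.0535)^4
Growth factor: (1.0535)^4 = 1.231794
FV = $8,000.00 * 1.231794 = $9,854.35

$9,854.35


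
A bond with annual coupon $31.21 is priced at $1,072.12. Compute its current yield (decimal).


Formula: Current yield = annual coupon / price
Substituting: CY = $31.21 / $1,072.12
CY = 0.029111

0.029111


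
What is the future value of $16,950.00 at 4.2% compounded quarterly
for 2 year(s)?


Formula: FV = P * (1 + r/m)^(m*t)
Period rate: r/m = 0.042 / 4 = 0.0105
Total periods: m*t = 4 * 2 = 8
Growth factor: (1 + 0.0105)^8 = 1.087153
FV = $16,950.00 * 1.087153 = $18,427.24

$18,427.24


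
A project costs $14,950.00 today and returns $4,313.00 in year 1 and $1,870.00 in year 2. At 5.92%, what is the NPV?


Formula: NPV = C0 + C1/(1+r) + C2/(1+r)^2
Discount C1: $4,313.00 / (1 + 0.0592) = $4,071.94
Discount C2: $1,870.00 / (1 + 0.0592)^2 = $1,666.81
NPV = -$14,950.00 + $4,071.94 + $1,666.81 = -$9,211.25

-$9,211.25


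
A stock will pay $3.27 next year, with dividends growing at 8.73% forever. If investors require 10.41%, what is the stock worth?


Formula: P = D1 / (r - g)
Spread: r - g = 0.1041 - 0.0873 = 0.0168
Substituting: P = $3.27 / 0.0168
P = $194.64

$194.64


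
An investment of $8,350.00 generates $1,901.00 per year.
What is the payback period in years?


Formula: Payback = investment / annual cash flow
Substituting: Payback = $8,350.00 / $1,901.00
Payback = 4.3924 years

4.3924 years


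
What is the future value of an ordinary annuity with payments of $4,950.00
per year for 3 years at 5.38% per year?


Formula: FV = PMT * ((1+r)^n - 1) / r
Growth factor: (1 + 0.0538)^3 = 1.170239
Numerator: 1.170239 - 1 = 0.170239
FV = $4,950.00 * 0.170239 / 0.0538 = $15,663.26

$15,663.26


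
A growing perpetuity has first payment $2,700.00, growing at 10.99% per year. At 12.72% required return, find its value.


Formula: PV = C / (r - g)
Spread: r - g = 0.1272 - 0.1099 = 0.0173
Substituting: PV = $2,700.00 / 0.0173
PV = $156,069.36

$156,069.36


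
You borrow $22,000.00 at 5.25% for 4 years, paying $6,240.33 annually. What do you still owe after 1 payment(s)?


Formula: Balance = PV*(1+r)^k - PMT*((1+r)^k - 1)/r
Growth: (1 + 0.0525)^1 = 1.0525
Accumulated factor: ((1+r)^k - 1)/r = 1.0
Balance = $22,000.00 * 1.0525 - $6,240.33 * 1.0
Balance = $16,914.67

$16,914.67


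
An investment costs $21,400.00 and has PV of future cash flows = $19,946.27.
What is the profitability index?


Formula: PI = PV(cash flows) / initial investment
Substituting: PI = $19,946.27 / $21,400.00
PI = 0.9321

0.9321


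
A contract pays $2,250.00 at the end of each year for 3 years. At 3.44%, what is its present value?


Formula: PV = PMT * (1 - (1+r)^(-n)) / r
Discount factor: (1 + 0.0344)^(-3) = 0.903513
Bracket: 1 - 0.903513 = 0.096487
PV = $2,250.00 * 0.096487 / 0.0344 = $6,310.91

$6,310.91


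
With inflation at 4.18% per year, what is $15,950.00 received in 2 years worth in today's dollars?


Formula: Real value = nominal / (1 + inflation)^years
Price level: (1 + 0.0418)^2 = 1.085347
Real value = $15,950.00 / 1.085347 = $14,695.76

$14,695.76


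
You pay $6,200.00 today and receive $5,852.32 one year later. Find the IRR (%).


Formula: IRR = C1/C0 - 1
Substituting: IRR = $5,852.32 / $6,200.00 - 1
Ratio: 0.943923 - 1 = -0.056077
IRR = -5.6077%

-5.6077%


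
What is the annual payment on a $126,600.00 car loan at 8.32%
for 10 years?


Formula: PMT = PV * r / (1 - (1+r)^(-n))
Denominator: 1 - (1 + 0.0832)^(-10) = 0.55031
Numerator: $126,600.00 * 0.0832 = 10533.12
PMT = 10533.12 / 0.55031 = $19,140.35

$19,140.35


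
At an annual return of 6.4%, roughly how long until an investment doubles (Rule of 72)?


Formula: Years ≈ 72 / r
Substituting: Years ≈ 72 / 6.4
Years ≈ 11.2

11.2 years


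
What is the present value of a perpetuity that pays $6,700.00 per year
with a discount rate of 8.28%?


Formula: PV = C / r
Substituting: PV = $6,700.00 / 0.0828
PV = $80,917.87

$80,917.87


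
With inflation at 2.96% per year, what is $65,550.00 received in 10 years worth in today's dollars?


Formula: Real value = nominal / (1 + inflation)^years
Price level: (1 + 0.0296)^10 = 1.338706
Real value = $65,550.00 / 1.338706 = $48,965.18

$48,965.18


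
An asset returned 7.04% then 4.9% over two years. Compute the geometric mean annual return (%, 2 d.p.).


Formula: Geometric mean = ((1+r1)*(1+r2))^(1/2) - 1
Product: (1 + 0.0704) * (1 + 0.049) = 1.0704 * 1.049 = 1.12285
Square root: 1.12285^0.5 = 1.059646
Geometric mean = 1.059646 - 1 = 0.059646
As percentage: 5.96%

5.96%


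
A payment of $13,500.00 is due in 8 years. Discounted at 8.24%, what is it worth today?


Formula: PV = FV / (1 + r)^n
Substituting: PV = $13,500.00 / (1 + 0.0824)^8
Discount factor: (1.0824)^8 = 1.884093
PV = $13,500.00 / 1.884093 = $7,165.25

$7,165.25


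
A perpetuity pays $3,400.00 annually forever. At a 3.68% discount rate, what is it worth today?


Formula: PV = C / r
Substituting: PV = $3,400.00 / 0.0368
PV = $92,391.30

$92,391.30


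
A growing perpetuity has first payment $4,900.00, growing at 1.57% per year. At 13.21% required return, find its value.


Formula: PV = C / (r - g)
Spread: r - g = 0.1321 - 0.0157 = 0.1164
Substituting: PV = $4,900.00 / 0.1164
PV = $42,096.22

$42,096.22


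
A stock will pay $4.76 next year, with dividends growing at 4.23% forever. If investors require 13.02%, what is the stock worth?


Formula: P = D1 / (r - g)
Spread: r - g = 0.1302 - 0.0423 = 0.0879
Substituting: P = $4.76 / 0.0879
P = $54.15

$54.15


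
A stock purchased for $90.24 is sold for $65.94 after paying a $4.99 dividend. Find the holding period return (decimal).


Formula: HPR = (P1 - P0 + D) / P0
Gain: $65.94 - $90.24 + $4.99 = -$19.31
HPR = -$19.31 / $90.24 = -0.214

-0.214


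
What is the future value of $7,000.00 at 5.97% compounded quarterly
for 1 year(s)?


Formula: FV = P * (1 + r/m)^(m*t)
Period rate: r/m = 0.0597 / 4 = 0.014925
Total periods: m*t = 4 * 1 = 4
Growth factor: (1 + 0.014925)^4 = 1.06105
FV = $7,000.00 * 1.06105 = $7,427.35

$7,427.35


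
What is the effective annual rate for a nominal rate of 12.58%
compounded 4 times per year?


Formula: EAR = (1 + r/m)^m - 1
Period rate: r/m = 0.1258 / 4 = 0.03145
Compounding: (1 + 0.03145)^4 = 1.13186
EAR = 1.13186 - 1 = 0.13186

0.13186


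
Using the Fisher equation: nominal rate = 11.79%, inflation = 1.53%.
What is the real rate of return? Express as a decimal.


Formula: (1 + r_real) = (1 + r_nom) / (1 + inflation)
Substituting: (1 + r_real) = 1.1179 / 1.0153
(1 + r_real) = 1.101054
r_real = 1.101054 - 1 = 0.101054

0.101054


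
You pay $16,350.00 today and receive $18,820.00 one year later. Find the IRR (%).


Formula: IRR = C1/C0 - 1
Substituting: IRR = $18,820.00 / $16,350.00 - 1
Ratio: 1.15107 - 1 = 0.15107
IRR = 15.107%

15.107%


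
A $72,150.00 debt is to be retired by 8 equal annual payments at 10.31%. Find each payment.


Formula: PMT = PV * r / (1 - (1+r)^(-n))
Denominator: 1 - (1 + 0.1031)^(-8) = 0.543878
Numerator: $72,150.00 * 0.1031 = 7438.665
PMT = 7438.665 / 0.543878 = $13,677.08

$13,677.08


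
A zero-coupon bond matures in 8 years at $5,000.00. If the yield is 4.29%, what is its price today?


Formula: Price = FV / (1 + r)^n
Substituting: Price = $5,000.00 / (1 + 0.0429)^8
Discount factor: (1.0429)^8 = 1.399398
Price = $5,000.00 / 1.399398 = $3,572.96

$3,572.96


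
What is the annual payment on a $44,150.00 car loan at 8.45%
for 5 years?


Formula: PMT = PV * r / (1 - (1+r)^(-n))
Denominator: 1 - (1 + 0.0845)^(-5) = 0.33342
Numerator: $44,150.00 * 0.0845 = 3730.675
PMT = 3730.675 / 0.33342 = $11,189.11

$11,189.11


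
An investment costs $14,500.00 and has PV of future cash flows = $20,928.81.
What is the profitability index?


Formula: PI = PV(cash flows) / initial investment
Substituting: PI = $20,928.81 / $14,500.00
PI = 1.4434

1.4434


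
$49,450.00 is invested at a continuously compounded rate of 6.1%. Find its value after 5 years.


Formula: FV = P * e^(r*t)
Exponent: r*t = 0.061 * 5 = 0.305
e^(0.305) = 1.356625
FV = $49,450.00 * 1.356625 = $67,085.11

$67,085.11


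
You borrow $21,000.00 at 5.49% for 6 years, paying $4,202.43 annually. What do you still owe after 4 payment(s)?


Formula: Balance = PV*(1+r)^k - PMT*((1+r)^k - 1)/r
Growth: (1 + 0.0549)^4 = 1.238355
Accumulated factor: ((1+r)^k - 1)/r = 4.341622
Balance = $21,000.00 * 1.238355 - $4,202.43 * 4.341622
Balance = $7,760.09

$7,760.09


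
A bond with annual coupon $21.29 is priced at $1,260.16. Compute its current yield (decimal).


Formula: Current yield = annual coupon / price
Substituting: CY = $21.29 / $1,260.16
CY = 0.016895

0.016895


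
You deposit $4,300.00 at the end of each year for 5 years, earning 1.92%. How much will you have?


Formula: FV = PMT * ((1+r)^n - 1) / r
Growth factor: (1 + 0.0192)^5 = 1.099758
Numerator: 1.099758 - 1 = 0.099758
FV = $4,300.00 * 0.099758 / 0.0192 = $22,341.60

$22,341.60


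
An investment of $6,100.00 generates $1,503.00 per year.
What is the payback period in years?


Formula: Payback = investment / annual cash flow
Substituting: Payback = $6,100.00 / $1,503.00
Payback = 4.0585 years

4.0585 years


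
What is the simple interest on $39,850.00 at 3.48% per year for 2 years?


Formula: I = P * r * t
Substituting: I = $39,850.00 * 0.0348 * 2
Step: I = $39,850.00 * 0.0696
I = $2,773.56

$2,773.56


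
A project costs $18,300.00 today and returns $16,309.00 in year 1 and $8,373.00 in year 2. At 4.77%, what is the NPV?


Formula: NPV = C0 + C1/(1+r) + C2/(1+r)^2
Discount C1: $16,309.00 / (1 + 0.0477) = $15,566.48
Discount C2: $8,373.00 / (1 + 0.0477)^2 = $7,627.94
NPV = -$18,300.00 + $15,566.48 + $7,627.94 = $4,894.42

$4,894.42


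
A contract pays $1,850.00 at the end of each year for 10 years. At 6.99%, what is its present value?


Formula: PV = PMT * (1 - (1+r)^(-n)) / r
Discount factor: (1 + 0.0699)^(-10) = 0.508825
Bracket: 1 - 0.508825 = 0.491175
PV = $1,850.00 * 0.491175 / 0.0699 = $12,999.63

$12,999.63


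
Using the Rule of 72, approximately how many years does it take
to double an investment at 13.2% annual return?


Formula: Years ≈ 72 / r
Substituting: Years ≈ 72 / 13.2
Years ≈ 5.5

5.5 years


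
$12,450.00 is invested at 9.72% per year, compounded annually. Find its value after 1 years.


Formula: FV = P * (1 + r)^n
Substituting: FV = $12,450.00 * (1 + 0.0972)^1
Growth factor: (1.0972)^1 = 1.0972
FV = $12,450.00 * 1.0972 = $13,660.14

$13,660.14


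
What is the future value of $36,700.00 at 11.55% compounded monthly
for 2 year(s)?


Formula: FV = P * (1 + r/m)^(m*t)
Period rate: r/m = 0.1155 / 12 = 0.009625
Total periods: m*t = 12 * 2 = 24
Growth factor: (1 + 0.009625)^24 = 1.258468
FV = $36,700.00 * 1.258468 = $46,185.79

$46,185.79


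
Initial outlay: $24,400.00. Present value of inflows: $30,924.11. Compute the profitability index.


Formula: PI = PV(cash flows) / initial investment
Substituting: PI = $30,924.11 / $24,400.00
PI = 1.2674

1.2674


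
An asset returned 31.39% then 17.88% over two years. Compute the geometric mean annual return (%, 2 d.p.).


Formula: Geometric mean = ((1+r1)*(1+r2))^(1/2) - 1
Product: (1 + 0.3139) * (1 + 0.1788) = 1.3139 * 1.1788 = 1.548825
Square root: 1.548825^0.5 = 1.244518
Geometric mean = 1.244518 - 1 = 0.244518
As percentage: 24.45%

24.45%


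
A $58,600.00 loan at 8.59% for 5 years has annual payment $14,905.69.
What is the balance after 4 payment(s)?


Formula: Balance = PV*(1+r)^k - PMT*((1+r)^k - 1)/r
Growth: (1 + 0.0859)^4 = 1.390463
Accumulated factor: ((1+r)^k - 1)/r = 4.545549
Balance = $58,600.00 * 1.390463 - $14,905.69 * 4.545549
Balance = $13,726.57

$13,726.57


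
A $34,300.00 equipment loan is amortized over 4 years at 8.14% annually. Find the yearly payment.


Formula: PMT = PV * r / (1 - (1+r)^(-n))
Denominator: 1 - (1 + 0.0814)^(-4) = 0.268769
Numerator: $34,300.00 * 0.0814 = 2792.02
PMT = 2792.02 / 0.268769 = $10,388.17

$10,388.17


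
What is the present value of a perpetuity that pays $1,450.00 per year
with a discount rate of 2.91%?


Formula: PV = C / r
Substituting: PV = $1,450.00 / 0.0291
PV = $49,828.18

$49,828.18


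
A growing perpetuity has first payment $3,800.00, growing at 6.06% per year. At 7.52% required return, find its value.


Formula: PV = C / (r - g)
Spread: r - g = 0.0752 - 0.0606 = 0.0146
Substituting: PV = $3,800.00 / 0.0146
PV = $260,273.97

$260,273.97


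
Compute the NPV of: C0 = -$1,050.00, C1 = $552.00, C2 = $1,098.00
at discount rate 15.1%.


Formula: NPV = C0 + C1/(1+r) + C2/(1+r)^2
Discount C1: $552.00 / (1 + 0.151) = $479.58
Discount C2: $1,098.00 / (1 + 0.151)^2 = $828.80
NPV = -$1,050.00 + $479.58 + $828.80 = $258.39

$258.39


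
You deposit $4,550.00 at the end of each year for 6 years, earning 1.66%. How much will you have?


Formula: FV = PMT * ((1+r)^n - 1) / r
Growth factor: (1 + 0.0166)^6 = 1.103826
Numerator: 1.103826 - 1 = 0.103826
FV = $4,550.00 * 0.103826 / 0.0166 = $28,458.34

$28,458.34


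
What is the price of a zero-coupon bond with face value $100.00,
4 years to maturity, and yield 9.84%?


Formula: Price = FV / (1 + r)^n
Substituting: Price = $100.00 / (1 + 0.0984)^4
Discount factor: (1.0984)^4 = 1.4556
Price = $100.00 / 1.4556 = $68.70

$68.70


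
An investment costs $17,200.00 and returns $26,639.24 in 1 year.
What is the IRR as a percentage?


Formula: IRR = C1/C0 - 1
Substituting: IRR = $26,639.24 / $17,200.00 - 1
Ratio: 1.548793 - 1 = 0.548793
IRR = 54.8793%

54.8793%


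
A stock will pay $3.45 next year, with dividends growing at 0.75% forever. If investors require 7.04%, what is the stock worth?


Formula: P = D1 / (r - g)
Spread: r - g = 0.0704 - 0.0075 = 0.0629
Substituting: P = $3.45 / 0.0629
P = $54.85

$54.85


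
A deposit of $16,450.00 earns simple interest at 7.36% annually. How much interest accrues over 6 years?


Formula: I = P * r * t
Substituting: I = $16,450.00 * 0.0736 * 6
Step: I = $16,450.00 * 0.4416
I = $7,264.32

$7,264.32


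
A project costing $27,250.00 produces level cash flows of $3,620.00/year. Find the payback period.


Formula: Payback = investment / annual cash flow
Substituting: Payback = $27,250.00 / $3,620.00
Payback = 7.5276 years

7.5276 years


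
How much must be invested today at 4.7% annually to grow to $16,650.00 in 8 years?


Formula: PV = FV / (1 + r)^n
Substituting: PV = $16,650.00 / (1 + 0.047)^8
Discount factor: (1.047)^8 = 1.444021
PV = $16,650.00 / 1.444021 = $11,530.30

$11,530.30


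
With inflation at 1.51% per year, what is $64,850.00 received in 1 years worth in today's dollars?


Formula: Real value = nominal / (1 + inflation)^years
Price level: (1 + 0.0151)^1 = 1.0151
Real value = $64,850.00 / 1.0151 = $63,885.33

$63,885.33


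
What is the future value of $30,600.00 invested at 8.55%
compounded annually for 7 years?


Formula: FV = P * (1 + r)^n
Substituting: FV = $30,600.00 * (1 + 0.0855)^7
Growth factor: (1.0855)^7 = 1.77586
FV = $30,600.00 * 1.77586 = $54,341.32

$54,341.32


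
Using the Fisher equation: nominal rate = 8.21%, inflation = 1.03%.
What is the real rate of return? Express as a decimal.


Formula: (1 + r_real) = (1 + r_nom) / (1 + inflation)
Substituting: (1 + r_real) = 1.0821 / 1.0103
(1 + r_real) = 1.071068
r_real = 1.071068 - 1 = 0.071068

0.071068


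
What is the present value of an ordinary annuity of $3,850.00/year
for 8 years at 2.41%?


Formula: PV = PMT * (1 - (1+r)^(-n)) / r
Discount factor: (1 + 0.0241)^(-8) = 0.826535
Bracket: 1 - 0.826535 = 0.173465
PV = $3,850.00 * 0.173465 / 0.0241 = $27,711.27

$27,711.27


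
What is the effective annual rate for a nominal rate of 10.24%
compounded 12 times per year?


Formula: EAR = (1 + r/m)^m - 1
Period rate: r/m = 0.1024 / 12 = 0.008533
Compounding: (1 + 0.008533)^12 = 1.107345
EAR = 1.107345 - 1 = 0.107345

0.107345


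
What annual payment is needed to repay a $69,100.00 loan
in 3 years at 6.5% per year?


Formula: PMT = PV * r / (1 - (1+r)^(-n))
Denominator: 1 - (1 + 0.065)^(-3) = 0.172151
Numerator: $69,100.00 * 0.065 = 4491.5
PMT = 4491.5 / 0.172151 = $26,090.48

$26,090.48


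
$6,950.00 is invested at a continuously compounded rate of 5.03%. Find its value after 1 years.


Formula: FV = P * e^(r*t)
Exponent: r*t = 0.0503 * 1 = 0.0503
e^(0.0503) = 1.051587
FV = $6,950.00 * 1.051587 = $7,308.53

$7,308.53


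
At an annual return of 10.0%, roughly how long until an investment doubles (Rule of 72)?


Formula: Years ≈ 72 / r
Substituting: Years ≈ 72 / 10.0
Years ≈ 7.2

7.2 years


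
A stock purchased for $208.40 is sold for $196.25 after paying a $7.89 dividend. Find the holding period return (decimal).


Formula: HPR = (P1 - P0 + D) / P0
Gain: $196.25 - $208.40 + $7.89 = -$4.26
HPR = -$4.26 / $208.40 = -0.0204

-0.0204


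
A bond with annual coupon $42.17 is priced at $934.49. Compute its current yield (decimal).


Formula: Current yield = annual coupon / price
Substituting: CY = $42.17 / $934.49
CY = 0.045126

0.045126


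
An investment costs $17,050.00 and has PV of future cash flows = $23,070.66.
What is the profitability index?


Formula: PI = PV(cash flows) / initial investment
Substituting: PI = $23,070.66 / $17,050.00
PI = 1.3531

1.3531


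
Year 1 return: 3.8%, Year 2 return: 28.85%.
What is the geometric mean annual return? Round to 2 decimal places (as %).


Formula: Geometric mean = ((1+r1)*(1+r2))^(1/2) - 1
Product: (1 + 0.038) * (1 + 0.2885) = 1.038 * 1.2885 = 1.337463
Square root: 1.337463^0.5 = 1.156487
Geometric mean = 1.156487 - 1 = 0.156487
As percentage: 15.65%

15.65%


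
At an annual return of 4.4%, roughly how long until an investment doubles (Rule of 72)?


Formula: Years ≈ 72 / r
Substituting: Years ≈ 72 / 4.4
Years ≈ 16.4

16.4 years


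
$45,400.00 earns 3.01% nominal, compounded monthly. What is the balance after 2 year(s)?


Formula: FV = P * (1 + r/m)^(m*t)
Period rate: r/m = 0.0301 / 12 = 0.002508
Total periods: m*t = 12 * 2 = 24
Growth factor: (1 + 0.002508)^24 = 1.061969
FV = $45,400.00 * 1.061969 = $48,213.39

$48,213.39


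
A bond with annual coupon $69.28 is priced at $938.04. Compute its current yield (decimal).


Formula: Current yield = annual coupon / price
Substituting: CY = $69.28 / $938.04
CY = 0.073856

0.073856


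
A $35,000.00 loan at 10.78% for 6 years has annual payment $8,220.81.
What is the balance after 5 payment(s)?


Formula: Balance = PV*(1+r)^k - PMT*((1+r)^k - 1)/r
Growth: (1 + 0.1078)^5 = 1.668425
Accumulated factor: ((1+r)^k - 1)/r = 6.200607
Balance = $35,000.00 * 1.668425 - $8,220.81 * 6.200607
Balance = $7,420.88

$7,420.88


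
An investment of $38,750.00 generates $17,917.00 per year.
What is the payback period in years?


Formula: Payback = investment / annual cash flow
Substituting: Payback = $38,750.00 / $17,917.00
Payback = 2.1628 years

2.1628 years
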